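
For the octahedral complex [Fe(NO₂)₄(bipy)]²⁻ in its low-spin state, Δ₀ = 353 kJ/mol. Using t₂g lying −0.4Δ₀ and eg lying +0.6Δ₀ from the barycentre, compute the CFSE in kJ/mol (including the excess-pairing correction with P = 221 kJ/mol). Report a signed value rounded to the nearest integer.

Ligand charges: 4×(-1) from NO₂⁻ and 1×(+0) from bipy sum to -4; with overall charge -2, Fe is +2.
Fe sits in group 8; removing 2 electrons leaves Fe²⁺ with 8 − 2 = 6 d electrons.
The d⁶ electrons fill as t₂g⁶ eg⁰.
The orbital stabilization is -2.4Δ₀ = -2.4 × 353 = -847 kJ/mol.
Pairing penalty: 3 pairs vs 1 in the high-spin reference → 2 extra × P = 442 kJ/mol.
Net CFSE = -847 + 442 = -405 kJ/mol.

-405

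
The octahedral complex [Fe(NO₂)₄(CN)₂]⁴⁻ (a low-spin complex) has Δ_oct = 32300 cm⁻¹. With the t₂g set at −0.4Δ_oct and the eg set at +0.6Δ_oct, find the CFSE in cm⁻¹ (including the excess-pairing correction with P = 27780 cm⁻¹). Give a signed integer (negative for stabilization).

-21960

Ligand charges: 4×(-1) from NO₂⁻ and 2×(-1) from CN⁻ sum to -6; with overall charge -4, Fe is +2.
Fe sits in group 8; removing 2 electrons leaves Fe²⁺ with 8 − 2 = 6 d electrons.
Electron filling gives t₂g⁶ eg⁰.
CFSE(orbital) = 6×(-0.4Δ_oct) + 0×(0.6Δ_oct) = -2.4Δ_oct; with Δ_oct = 32300 cm⁻¹ that is -77520 cm⁻¹.
Relative to high-spin t₂g⁴ eg² (1 paired), the low-spin configuration has 2 additional pairs, contributing +2 × 27780 = +55560 cm⁻¹.
Overall CFSE = -77520 + 55560 = -21960 cm⁻¹.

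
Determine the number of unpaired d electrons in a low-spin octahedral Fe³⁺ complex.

Fe sits in group 8; removing 3 electrons leaves Fe³⁺ with 8 − 3 = 5 d electrons.
Configuration: t2g^5 e_g^0, giving 1 unpaired electron.

1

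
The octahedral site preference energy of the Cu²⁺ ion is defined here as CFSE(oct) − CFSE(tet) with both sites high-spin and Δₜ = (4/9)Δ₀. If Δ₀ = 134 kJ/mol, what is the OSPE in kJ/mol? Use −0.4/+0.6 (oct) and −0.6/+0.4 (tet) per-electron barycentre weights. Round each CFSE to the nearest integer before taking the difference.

Cu is in group 11, so Cu²⁺ is d⁹ (11 − 2 = 9).
Octahedral (high-spin): t₂g⁶ eg³, CFSE = 6(−0.4) + 3(+0.6) = -0.6Δ₀ = -0.6 × 134 = -80 kJ/mol.
In a tetrahedral site the filling is e⁴ t₂⁵: CFSE(tet) = -0.4Δₜ = -0.4 × (4/9)(134) = -24 kJ/mol.
OSPE = -80 − (-24) = -56 kJ/mol.

-56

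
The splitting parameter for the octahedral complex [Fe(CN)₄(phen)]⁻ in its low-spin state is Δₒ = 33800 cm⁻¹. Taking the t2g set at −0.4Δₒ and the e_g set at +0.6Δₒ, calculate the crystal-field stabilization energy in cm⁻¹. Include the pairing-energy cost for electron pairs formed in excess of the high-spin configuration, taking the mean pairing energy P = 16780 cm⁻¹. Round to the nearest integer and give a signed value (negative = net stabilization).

Ligand charges: 4×(-1) from CN⁻ and 1×(+0) from phen sum to -4; with overall charge -1, Fe is +3.
Fe sits in group 8; removing 3 electrons leaves Fe³⁺ with 8 − 3 = 5 d electrons.
Electron filling gives t2g^5 e_g^0.
Orbital CFSE = 5(-0.4) + 0(0.6) = -2.0Δₒ = -2.0 × 33800 = -67600 cm⁻¹.
Pairing penalty: 2 pairs vs 0 in the high-spin reference → 2 extra × P = 33560 cm⁻¹.
Overall CFSE = -67600 + 33560 = -34040 cm⁻¹.

-34040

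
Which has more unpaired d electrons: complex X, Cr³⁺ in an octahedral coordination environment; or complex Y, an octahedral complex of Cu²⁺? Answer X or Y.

X: Group 6 minus oxidation state +3 gives a d³ configuration for Cr³⁺; For octahedral d³ the high- and low-spin configurations coincide; t₂g³ eg⁰ → 3 unpaired.
Y: Cu sits in group 11; removing 2 electrons leaves Cu²⁺ with 11 − 2 = 9 d electrons; t₂g⁶ eg³ → 1 unpaired.
So X has more unpaired electrons.

X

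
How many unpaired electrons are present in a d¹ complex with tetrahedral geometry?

1

Tetrahedral fields are weak (Δₜ ≈ 4/9 Δₒ), so electrons fill high-spin.
Configuration: e¹ t₂⁰, giving 1 unpaired electron.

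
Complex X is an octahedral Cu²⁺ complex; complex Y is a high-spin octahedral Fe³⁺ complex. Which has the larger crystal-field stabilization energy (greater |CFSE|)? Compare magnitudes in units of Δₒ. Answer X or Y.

X: Group 11 minus oxidation state +2 gives a d⁹ configuration for Cu²⁺; For octahedral d⁹ the high- and low-spin configurations coincide; t2g^6 e_g^3, CFSE = -0.6Δₒ.
Y: Fe³⁺: group 8, so d-count = 8 − 3 = 5; t₂g³ eg², CFSE = 0.0Δₒ.
So X has the larger |CFSE|.

X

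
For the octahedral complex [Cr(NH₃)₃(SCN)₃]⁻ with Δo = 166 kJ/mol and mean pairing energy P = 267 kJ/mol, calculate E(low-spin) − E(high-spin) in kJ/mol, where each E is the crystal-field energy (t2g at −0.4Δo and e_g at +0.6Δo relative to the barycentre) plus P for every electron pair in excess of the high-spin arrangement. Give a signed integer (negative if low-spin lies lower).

101

Ligand charges: 3×(+0) from NH₃ and 3×(-1) from SCN⁻ sum to -3; with overall charge -1, Cr is +2.
Group 6 minus oxidation state +2 gives a d⁴ configuration for Cr²⁺.
High-spin d⁴ fills as t2g^3 e_g^1 with CFSE 3(−0.4) + 1(+0.6) = -0.6Δo = -100 kJ/mol.
Low-spin: t2g^4 e_g^0, orbital CFSE = -1.6Δo = -266 kJ/mol; plus 1 excess pair × P = +267 kJ/mol; total 1 kJ/mol.
The difference is 1 − (-100) = 101 kJ/mol, so high-spin lies lower.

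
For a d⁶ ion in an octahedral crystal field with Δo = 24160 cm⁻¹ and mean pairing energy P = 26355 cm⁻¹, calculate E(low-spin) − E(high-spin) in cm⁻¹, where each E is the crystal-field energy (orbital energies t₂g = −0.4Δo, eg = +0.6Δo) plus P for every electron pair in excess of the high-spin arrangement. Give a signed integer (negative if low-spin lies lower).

4390

High-spin: t₂g⁴ eg², CFSE = -0.4Δo = -9664 cm⁻¹.
For low-spin the configuration is t₂g⁶ eg⁰: orbital energy -2.4 × 24160 = -57984 cm⁻¹, and 2 additional pairs relative to high-spin add 52710 cm⁻¹, giving -5274 cm⁻¹.
E(LS) − E(HS) = -5274 − (-9664) = 4390 cm⁻¹.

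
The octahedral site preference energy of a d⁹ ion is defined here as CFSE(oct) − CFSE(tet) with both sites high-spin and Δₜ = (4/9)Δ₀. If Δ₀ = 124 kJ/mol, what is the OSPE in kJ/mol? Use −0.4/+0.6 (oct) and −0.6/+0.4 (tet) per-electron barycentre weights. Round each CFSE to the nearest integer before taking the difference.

-52

Octahedral (high-spin): t₂g⁶ eg³, CFSE = 6(−0.4) + 3(+0.6) = -0.6Δ₀ = -0.6 × 124 = -74 kJ/mol.
In a tetrahedral site the filling is e⁴ t₂⁵: CFSE(tet) = -0.4Δₜ = -0.4 × (4/9)(124) = -22 kJ/mol.
OSPE = CFSE(oct) − CFSE(tet) = -74 − (-22) = -52 kJ/mol.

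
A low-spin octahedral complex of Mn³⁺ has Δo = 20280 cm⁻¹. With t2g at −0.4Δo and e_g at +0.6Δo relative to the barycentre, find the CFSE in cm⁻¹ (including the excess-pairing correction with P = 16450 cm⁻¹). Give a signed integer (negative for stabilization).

Group 7 minus oxidation state +3 gives a d⁴ configuration for Mn³⁺.
The d⁴ electrons fill as t2g^4 e_g^0.
CFSE(orbital) = 4×(-0.4Δo) + 0×(0.6Δo) = -1.6Δo; with Δo = 20280 cm⁻¹ that is -32448 cm⁻¹.
High-spin d⁴ would be t2g^3 e_g^1 with 0 pairs; low-spin has 1, so 1 excess pair costs +1P = +16450 cm⁻¹.
Net CFSE = -32448 + 16450 = -15998 cm⁻¹.

-15998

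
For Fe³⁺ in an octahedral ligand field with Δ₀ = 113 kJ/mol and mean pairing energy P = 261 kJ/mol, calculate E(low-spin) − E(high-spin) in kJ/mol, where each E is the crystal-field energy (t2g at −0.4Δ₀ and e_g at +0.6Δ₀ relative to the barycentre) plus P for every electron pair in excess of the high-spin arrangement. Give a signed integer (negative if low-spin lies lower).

296

Fe sits in group 8; removing 3 electrons leaves Fe³⁺ with 8 − 3 = 5 d electrons.
High-spin: t2g^3 e_g^2, CFSE = 0.0Δ₀ = 0 kJ/mol.
For low-spin the configuration is t2g^5 e_g^0: orbital energy -2.0 × 113 = -226 kJ/mol, and 2 additional pairs relative to high-spin add 522 kJ/mol, giving 296 kJ/mol.
Thus E(LS) − E(HS) = 296 kJ/mol.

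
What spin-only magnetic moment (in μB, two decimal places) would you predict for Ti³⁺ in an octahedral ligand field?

1.73 μB

Group 4 minus oxidation state +3 gives a d¹ configuration for Ti³⁺.
For octahedral d¹ the high- and low-spin configurations coincide.
Configuration: t₂g¹ eg⁰ → 1 unpaired electron.
μ(spin-only) = √[1(1+2)] = √3 ≈ 1.73 μB.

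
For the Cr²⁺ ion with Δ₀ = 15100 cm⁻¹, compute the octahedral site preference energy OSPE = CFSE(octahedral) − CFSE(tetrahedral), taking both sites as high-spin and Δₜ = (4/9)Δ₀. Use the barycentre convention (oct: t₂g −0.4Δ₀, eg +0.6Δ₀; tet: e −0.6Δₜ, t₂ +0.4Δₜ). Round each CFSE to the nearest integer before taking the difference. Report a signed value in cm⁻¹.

-6376

Cr²⁺: group 6, so d-count = 6 − 2 = 4.
In an octahedral site d⁴ (HS) is t₂g³ eg¹, giving CFSE(oct) = -0.6Δ₀ = -9060 cm⁻¹.
Tetrahedral: e² t₂², CFSE = 2(−0.6) + 2(+0.4) = -0.4Δₜ = -0.4 × (4/9) × 15100 = -2684 cm⁻¹.
OSPE = -9060 − (-2684) = -6376 cm⁻¹.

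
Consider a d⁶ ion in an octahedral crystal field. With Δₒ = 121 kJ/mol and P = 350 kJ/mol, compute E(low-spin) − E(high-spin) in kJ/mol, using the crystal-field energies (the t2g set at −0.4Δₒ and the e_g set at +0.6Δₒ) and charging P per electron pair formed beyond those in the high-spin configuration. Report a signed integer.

In the high-spin limit (t2g^4 e_g^2) the orbital term is -0.4Δₒ = -48 kJ/mol, with no excess pairing.
Low-spin t2g^6 e_g^0 gives -2.4Δₒ = -290 kJ/mol, but forming 2 extra pairs costs 2P = 700 kJ/mol, so E(LS) = -290 + 700 = 410 kJ/mol.
The difference is 410 − (-48) = 458 kJ/mol, so high-spin lies lower.

458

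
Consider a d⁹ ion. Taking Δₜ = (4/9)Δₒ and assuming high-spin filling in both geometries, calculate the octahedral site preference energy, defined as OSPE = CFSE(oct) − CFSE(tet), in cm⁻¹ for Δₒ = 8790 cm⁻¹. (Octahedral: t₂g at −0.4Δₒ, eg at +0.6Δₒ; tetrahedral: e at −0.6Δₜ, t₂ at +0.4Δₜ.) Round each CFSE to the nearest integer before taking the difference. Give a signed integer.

Octahedral (high-spin): t₂g⁶ eg³, CFSE = 6(−0.4) + 3(+0.6) = -0.6Δₒ = -0.6 × 8790 = -5274 cm⁻¹.
In a tetrahedral site the filling is e⁴ t₂⁵: CFSE(tet) = -0.4Δₜ = -0.4 × (4/9)(8790) = -1563 cm⁻¹.
OSPE = -5274 − (-1563) = -3711 cm⁻¹.

-3711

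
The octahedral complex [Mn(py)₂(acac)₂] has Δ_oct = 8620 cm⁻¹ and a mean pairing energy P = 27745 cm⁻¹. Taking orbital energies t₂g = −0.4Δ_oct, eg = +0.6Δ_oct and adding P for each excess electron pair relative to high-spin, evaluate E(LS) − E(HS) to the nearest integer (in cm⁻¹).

38250

Ligand charges: 2×(+0) from py and 2×(-1) from acac⁻ sum to -2; with overall charge +0, Mn is +2.
Group 7 minus oxidation state +2 gives a d⁵ configuration for Mn²⁺.
High-spin: t₂g³ eg², CFSE = 0.0Δ_oct = 0 cm⁻¹.
For low-spin the configuration is t₂g⁵ eg⁰: orbital energy -2.0 × 8620 = -17240 cm⁻¹, and 2 additional pairs relative to high-spin add 55490 cm⁻¹, giving 38250 cm⁻¹.
The difference is 38250 − (0) = 38250 cm⁻¹, so high-spin lies lower.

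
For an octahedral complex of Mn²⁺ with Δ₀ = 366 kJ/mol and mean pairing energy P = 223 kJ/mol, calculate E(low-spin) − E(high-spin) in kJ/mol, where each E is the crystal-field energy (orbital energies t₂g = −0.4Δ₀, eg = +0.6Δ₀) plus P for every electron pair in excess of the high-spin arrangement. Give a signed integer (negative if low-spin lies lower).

-286

Mn²⁺: group 7, so d-count = 7 − 2 = 5.
High-spin d⁵ fills as t₂g³ eg² with CFSE 3(−0.4) + 2(+0.6) = 0.0Δ₀ = 0 kJ/mol.
Low-spin t₂g⁵ eg⁰ gives -2.0Δ₀ = -732 kJ/mol, but forming 2 extra pairs costs 2P = 446 kJ/mol, so E(LS) = -732 + 446 = -286 kJ/mol.
The difference is -286 − (0) = -286 kJ/mol, so low-spin lies lower.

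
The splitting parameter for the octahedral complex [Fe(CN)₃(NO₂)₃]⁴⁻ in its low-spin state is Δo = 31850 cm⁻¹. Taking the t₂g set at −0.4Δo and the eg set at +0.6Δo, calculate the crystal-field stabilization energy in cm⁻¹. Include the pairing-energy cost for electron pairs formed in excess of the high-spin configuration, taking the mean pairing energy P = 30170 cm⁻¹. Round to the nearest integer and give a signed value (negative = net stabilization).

-16100

Ligand charges: 3×(-1) from CN⁻ and 3×(-1) from NO₂⁻ sum to -6; with overall charge -4, Fe is +2.
Fe²⁺: group 8, so d-count = 8 − 2 = 6.
The d⁶ electrons fill as t₂g⁶ eg⁰.
The orbital stabilization is -2.4Δo = -2.4 × 31850 = -76440 cm⁻¹.
High-spin d⁶ would be t₂g⁴ eg² with 1 pair; low-spin has 3, so 2 excess pairs cost +2P = +60340 cm⁻¹.
Net CFSE = -76440 + 60340 = -16100 cm⁻¹.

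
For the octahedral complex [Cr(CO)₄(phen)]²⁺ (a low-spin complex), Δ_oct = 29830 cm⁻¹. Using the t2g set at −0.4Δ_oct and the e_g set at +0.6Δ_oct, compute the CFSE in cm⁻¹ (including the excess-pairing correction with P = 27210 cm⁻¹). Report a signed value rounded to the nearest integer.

Ligand charges: 4×(+0) from CO and 1×(+0) from phen sum to +0; with overall charge +2, Cr is +2.
Cr is in group 6, so Cr²⁺ is d⁴ (6 − 2 = 4).
Electron filling gives t2g^4 e_g^0.
CFSE(orbital) = 4×(-0.4Δ_oct) + 0×(0.6Δ_oct) = -1.6Δ_oct; with Δ_oct = 29830 cm⁻¹ that is -47728 cm⁻¹.
High-spin d⁴ would be t2g^3 e_g^1 with 0 pairs; low-spin has 1, so 1 excess pair costs +1P = +27210 cm⁻¹.
Combining: -47728 + 27210 = -20518 cm⁻¹.

-20518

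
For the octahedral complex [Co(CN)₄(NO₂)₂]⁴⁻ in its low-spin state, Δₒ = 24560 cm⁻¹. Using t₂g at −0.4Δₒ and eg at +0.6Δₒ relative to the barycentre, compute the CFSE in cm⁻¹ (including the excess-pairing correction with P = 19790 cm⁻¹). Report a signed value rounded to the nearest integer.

-24418

Ligand charges: 4×(-1) from CN⁻ and 2×(-1) from NO₂⁻ sum to -6; with overall charge -4, Co is +2.
Co²⁺: group 9, so d-count = 9 − 2 = 7.
The d⁷ electrons fill as t₂g⁶ eg¹.
Orbital CFSE = 6(-0.4) + 1(0.6) = -1.8Δₒ = -1.8 × 24560 = -44208 cm⁻¹.
Relative to high-spin t₂g⁵ eg² (2 paired), the low-spin configuration has 1 additional pair, contributing +1 × 19790 = +19790 cm⁻¹.
Combining: -44208 + 19790 = -24418 cm⁻¹.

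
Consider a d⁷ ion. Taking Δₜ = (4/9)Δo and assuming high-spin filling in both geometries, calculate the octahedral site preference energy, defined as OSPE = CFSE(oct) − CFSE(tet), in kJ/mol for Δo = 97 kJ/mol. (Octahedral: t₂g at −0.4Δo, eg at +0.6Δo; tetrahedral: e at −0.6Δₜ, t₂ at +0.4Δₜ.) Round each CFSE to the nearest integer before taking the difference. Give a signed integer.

-26

Octahedral high-spin t₂g⁵ eg²: CFSE = -0.8 × 97 = -78 kJ/mol.
Tetrahedral e⁴ t₂³ gives -1.2Δₜ = -1.2 × (4/9) × 97 = -52 kJ/mol.
OSPE = -78 − (-52) = -26 kJ/mol.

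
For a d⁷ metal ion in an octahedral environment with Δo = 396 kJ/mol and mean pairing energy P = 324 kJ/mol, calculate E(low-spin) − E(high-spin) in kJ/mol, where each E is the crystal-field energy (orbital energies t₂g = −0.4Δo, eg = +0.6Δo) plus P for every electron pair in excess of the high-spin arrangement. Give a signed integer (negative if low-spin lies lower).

High-spin: t₂g⁵ eg², CFSE = -0.8Δo = -317 kJ/mol.
Low-spin t₂g⁶ eg¹ gives -1.8Δo = -713 kJ/mol, but forming 1 extra pair costs 1P = 324 kJ/mol, so E(LS) = -713 + 324 = -389 kJ/mol.
Thus E(LS) − E(HS) = -72 kJ/mol.

-72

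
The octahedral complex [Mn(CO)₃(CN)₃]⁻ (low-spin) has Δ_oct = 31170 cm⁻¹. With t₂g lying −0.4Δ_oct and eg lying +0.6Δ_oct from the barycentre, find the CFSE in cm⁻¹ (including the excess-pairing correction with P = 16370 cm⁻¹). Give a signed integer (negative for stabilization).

Ligand charges: 3×(+0) from CO and 3×(-1) from CN⁻ sum to -3; with overall charge -1, Mn is +2.
Mn is in group 7, so Mn²⁺ is d⁵ (7 − 2 = 5).
Electron filling gives t₂g⁵ eg⁰.
The orbital stabilization is -2.0Δ_oct = -2.0 × 31170 = -62340 cm⁻¹.
Pairing penalty: 2 pairs vs 0 in the high-spin reference → 2 extra × P = 32740 cm⁻¹.
Combining: -62340 + 32740 = -29600 cm⁻¹.

-29600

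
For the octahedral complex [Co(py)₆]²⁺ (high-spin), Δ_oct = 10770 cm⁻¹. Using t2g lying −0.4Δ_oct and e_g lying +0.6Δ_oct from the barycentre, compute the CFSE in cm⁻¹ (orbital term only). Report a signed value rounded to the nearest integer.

py is neutral, so the +2 overall charge sits on Co: oxidation state +2.
Group 9 minus oxidation state +2 gives a d⁷ configuration for Co²⁺.
The d⁷ electrons fill as t2g^5 e_g^2.
Orbital CFSE = 5(-0.4) + 2(0.6) = -0.8Δ_oct = -0.8 × 10770 = -8616 cm⁻¹.

-8616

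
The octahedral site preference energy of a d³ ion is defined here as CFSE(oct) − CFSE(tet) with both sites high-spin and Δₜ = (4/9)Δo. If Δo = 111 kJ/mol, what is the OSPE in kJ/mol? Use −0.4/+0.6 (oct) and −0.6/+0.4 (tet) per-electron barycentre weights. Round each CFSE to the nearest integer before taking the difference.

-94

Octahedral (high-spin): t2g^3 e_g^0, CFSE = 3(−0.4) + 0(+0.6) = -1.2Δo = -1.2 × 111 = -133 kJ/mol.
Tetrahedral: e^2 t2^1, CFSE = 2(−0.6) + 1(+0.4) = -0.8Δₜ = -0.8 × (4/9) × 111 = -39 kJ/mol.
OSPE = -133 − (-39) = -94 kJ/mol.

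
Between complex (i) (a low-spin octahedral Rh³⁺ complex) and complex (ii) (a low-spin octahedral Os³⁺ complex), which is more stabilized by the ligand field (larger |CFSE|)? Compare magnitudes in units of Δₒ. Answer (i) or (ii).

(i): Rh is in group 9, so Rh³⁺ is d⁶ (9 − 3 = 6); t2g^6 e_g^0, CFSE = -2.4Δₒ.
(ii): Os³⁺: group 8, so d-count = 8 − 3 = 5; t2g^5 e_g^0, CFSE = -2.0Δₒ.
So (i) has the larger |CFSE|.

(i)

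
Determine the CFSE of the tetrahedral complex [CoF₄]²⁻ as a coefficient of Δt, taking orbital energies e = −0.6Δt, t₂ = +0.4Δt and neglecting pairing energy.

Each F⁻ contributes -1; 4 × (-1) = -4. With overall charge -2, Co is in the +2 oxidation state.
Co²⁺: group 9, so d-count = 9 − 2 = 7.
Tetrahedral splitting is small, so the complex is high-spin.
Configuration: e⁴ t₂³.
CFSE = 4(-0.6Δt) + 3(0.4Δt) = -2.4Δt + 1.2Δt = -1.2Δt.

-1.2 Δt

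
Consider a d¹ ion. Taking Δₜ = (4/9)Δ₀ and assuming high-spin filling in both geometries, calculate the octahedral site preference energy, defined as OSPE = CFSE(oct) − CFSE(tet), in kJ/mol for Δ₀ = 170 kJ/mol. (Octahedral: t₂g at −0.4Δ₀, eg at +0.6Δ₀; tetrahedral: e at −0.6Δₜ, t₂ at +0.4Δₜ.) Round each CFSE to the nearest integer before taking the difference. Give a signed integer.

Octahedral (high-spin): t2g^1 e_g^0, CFSE = 1(−0.4) + 0(+0.6) = -0.4Δ₀ = -0.4 × 170 = -68 kJ/mol.
Tetrahedral e^1 t2^0 gives -0.6Δₜ = -0.6 × (4/9) × 170 = -45 kJ/mol.
Subtracting, OSPE = -68 − (-45) = -23 kJ/mol.

-23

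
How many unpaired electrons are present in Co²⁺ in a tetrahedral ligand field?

Group 9 minus oxidation state +2 gives a d⁷ configuration for Co²⁺.
Tetrahedral fields are weak (Δₜ ≈ 4/9 Δₒ), so electrons fill high-spin.
Configuration: e⁴ t₂³, giving 3 unpaired electrons.

3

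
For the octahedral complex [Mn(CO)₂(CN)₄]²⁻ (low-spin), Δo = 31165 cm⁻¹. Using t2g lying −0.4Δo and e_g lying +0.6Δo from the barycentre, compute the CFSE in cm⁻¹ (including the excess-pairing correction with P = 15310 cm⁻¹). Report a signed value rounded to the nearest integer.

-31710

Ligand charges: 2×(+0) from CO and 4×(-1) from CN⁻ sum to -4; with overall charge -2, Mn is +2.
Group 7 minus oxidation state +2 gives a d⁵ configuration for Mn²⁺.
The d⁵ electrons fill as t2g^5 e_g^0.
The orbital stabilization is -2.0Δo = -2.0 × 31165 = -62330 cm⁻¹.
Relative to high-spin t2g^3 e_g^2 (0 paired), the low-spin configuration has 2 additional pairs, contributing +2 × 15310 = +30620 cm⁻¹.
Overall CFSE = -62330 + 30620 = -31710 cm⁻¹.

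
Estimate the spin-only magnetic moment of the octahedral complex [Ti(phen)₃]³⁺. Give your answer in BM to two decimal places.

phen is neutral, so the +3 overall charge sits on Ti: oxidation state +3.
Ti sits in group 4; removing 3 electrons leaves Ti³⁺ with 4 − 3 = 1 d electrons.
Configuration: t₂g¹ eg⁰ → 1 unpaired electron.
μ(spin-only) = √[1(1+2)] = √3 ≈ 1.73 BM.

1.73 BM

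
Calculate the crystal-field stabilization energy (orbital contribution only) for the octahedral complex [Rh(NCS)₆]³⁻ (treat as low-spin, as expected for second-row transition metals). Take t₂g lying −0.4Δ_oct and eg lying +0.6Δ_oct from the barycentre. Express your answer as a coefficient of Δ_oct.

Each NCS⁻ contributes -1; 6 × (-1) = -6. With overall charge -3, Rh is in the +3 oxidation state.
Rh³⁺: group 9, so d-count = 9 − 3 = 6.
Configuration: t₂g⁶ eg⁰.
CFSE = 6(-0.4Δ_oct) + 0(0.6Δ_oct) = -2.4Δ_oct + 0.0Δ_oct = -2.4Δ_oct.

-2.4 Δ_oct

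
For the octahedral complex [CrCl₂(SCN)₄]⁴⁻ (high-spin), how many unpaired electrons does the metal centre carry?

4

Ligand charges: 2×(-1) from Cl⁻ and 4×(-1) from SCN⁻ sum to -6; with overall charge -4, Cr is +2.
Cr²⁺: group 6, so d-count = 6 − 2 = 4.
Configuration: t₂g³ eg¹, giving 4 unpaired electrons.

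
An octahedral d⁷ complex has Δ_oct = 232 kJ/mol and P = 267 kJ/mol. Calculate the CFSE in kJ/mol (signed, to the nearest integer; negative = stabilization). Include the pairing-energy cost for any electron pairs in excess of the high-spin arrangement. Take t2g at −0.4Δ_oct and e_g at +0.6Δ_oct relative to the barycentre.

Since Δ_oct = 232 kJ/mol < P = 267 kJ/mol, the complex adopts the high-spin configuration.
Filling d⁷ accordingly: t2g^5 e_g^2.
Orbital CFSE = -0.8Δ_oct = -0.8 × 232 = -186 kJ/mol.
High-spin has no excess pairs, so no pairing correction applies.

-186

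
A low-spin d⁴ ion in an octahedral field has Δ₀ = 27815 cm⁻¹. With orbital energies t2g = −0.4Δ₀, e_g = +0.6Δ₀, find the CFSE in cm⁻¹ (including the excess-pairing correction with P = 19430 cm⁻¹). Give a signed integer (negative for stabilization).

Configuration: t2g^4 e_g^0.
The orbital stabilization is -1.6Δ₀ = -1.6 × 27815 = -44504 cm⁻¹.
High-spin d⁴ would be t2g^3 e_g^1 with 0 pairs; low-spin has 1, so 1 excess pair costs +1P = +19430 cm⁻¹.
Combining: -44504 + 19430 = -25074 cm⁻¹.

-25074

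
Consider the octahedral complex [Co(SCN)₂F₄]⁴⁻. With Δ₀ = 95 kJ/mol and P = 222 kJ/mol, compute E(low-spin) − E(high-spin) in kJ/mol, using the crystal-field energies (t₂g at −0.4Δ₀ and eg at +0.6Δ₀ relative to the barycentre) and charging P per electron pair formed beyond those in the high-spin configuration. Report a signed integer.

Ligand charges: 2×(-1) from SCN⁻ and 4×(-1) from F⁻ sum to -6; with overall charge -4, Co is +2.
Co is in group 9, so Co²⁺ is d⁷ (9 − 2 = 7).
High-spin d⁷ fills as t₂g⁵ eg² with CFSE 5(−0.4) + 2(+0.6) = -0.8Δ₀ = -76 kJ/mol.
Low-spin t₂g⁶ eg¹ gives -1.8Δ₀ = -171 kJ/mol, but forming 1 extra pair costs 1P = 222 kJ/mol, so E(LS) = -171 + 222 = 51 kJ/mol.
Thus E(LS) − E(HS) = 127 kJ/mol.

127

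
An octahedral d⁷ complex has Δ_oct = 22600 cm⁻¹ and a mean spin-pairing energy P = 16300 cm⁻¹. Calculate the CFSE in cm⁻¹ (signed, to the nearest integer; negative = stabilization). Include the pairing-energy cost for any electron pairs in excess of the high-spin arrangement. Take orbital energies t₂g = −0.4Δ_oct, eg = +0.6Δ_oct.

Δ_oct > P, so pairing is preferred: the ground state is low-spin.
Configuration: t₂g⁶ eg¹.
Orbital CFSE = -1.8Δ_oct = -1.8 × 22600 = -40680 cm⁻¹.
Excess pairs vs high-spin: 3 − 2 = 1; pairing cost = +16300 cm⁻¹.
Net CFSE = -40680 + 16300 = -24380 cm⁻¹.

-24380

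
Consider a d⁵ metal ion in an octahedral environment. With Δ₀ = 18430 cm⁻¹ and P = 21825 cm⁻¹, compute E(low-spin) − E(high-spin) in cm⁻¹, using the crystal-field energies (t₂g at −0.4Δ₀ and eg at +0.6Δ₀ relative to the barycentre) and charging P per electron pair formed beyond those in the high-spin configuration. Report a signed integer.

High-spin: t₂g³ eg², CFSE = 0.0Δ₀ = 0 cm⁻¹.
Low-spin: t₂g⁵ eg⁰, orbital CFSE = -2.0Δ₀ = -36860 cm⁻¹; plus 2 excess pairs × P = +43650 cm⁻¹; total 6790 cm⁻¹.
The difference is 6790 − (0) = 6790 cm⁻¹, so high-spin lies lower.

6790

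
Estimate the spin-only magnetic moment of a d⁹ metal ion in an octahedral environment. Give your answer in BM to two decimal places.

1.73 BM

Configuration: t2g^6 e_g^3 → 1 unpaired electron.
μ(spin-only) = √[1(1+2)] = √3 ≈ 1.73 BM.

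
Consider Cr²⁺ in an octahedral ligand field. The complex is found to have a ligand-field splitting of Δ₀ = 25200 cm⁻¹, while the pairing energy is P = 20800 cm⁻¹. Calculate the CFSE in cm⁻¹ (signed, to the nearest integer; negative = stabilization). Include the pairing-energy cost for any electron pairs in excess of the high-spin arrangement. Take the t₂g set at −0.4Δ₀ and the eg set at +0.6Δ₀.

Cr²⁺: group 6, so d-count = 6 − 2 = 4.
Here Δ₀ > P (25200 > 20800), so the low-spin state is favoured.
That gives t₂g⁴ eg⁰.
Orbital CFSE = -1.6Δ₀ = -1.6 × 25200 = -40320 cm⁻¹.
Excess pairs vs high-spin: 1 − 0 = 1; pairing cost = +20800 cm⁻¹.
Net CFSE = -40320 + 20800 = -19520 cm⁻¹.

-19520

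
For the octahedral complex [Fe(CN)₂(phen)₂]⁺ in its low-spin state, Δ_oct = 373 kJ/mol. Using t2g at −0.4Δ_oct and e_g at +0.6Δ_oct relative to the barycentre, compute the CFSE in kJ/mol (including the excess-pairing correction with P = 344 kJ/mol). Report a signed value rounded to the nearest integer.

-58

Ligand charges: 2×(-1) from CN⁻ and 2×(+0) from phen sum to -2; with overall charge +1, Fe is +3.
Fe sits in group 8; removing 3 electrons leaves Fe³⁺ with 8 − 3 = 5 d electrons.
Configuration: t2g^5 e_g^0.
The orbital stabilization is -2.0Δ_oct = -2.0 × 373 = -746 kJ/mol.
High-spin d⁵ would be t2g^3 e_g^2 with 0 pairs; low-spin has 2, so 2 excess pairs cost +2P = +688 kJ/mol.
Overall CFSE = -746 + 688 = -58 kJ/mol.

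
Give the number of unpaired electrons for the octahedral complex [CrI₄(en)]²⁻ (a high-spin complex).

4

Ligand charges: 4×(-1) from I⁻ and 1×(+0) from en sum to -4; with overall charge -2, Cr is +2.
Cr is in group 6, so Cr²⁺ is d⁴ (6 − 2 = 4).
Configuration: t₂g³ eg¹, giving 4 unpaired electrons.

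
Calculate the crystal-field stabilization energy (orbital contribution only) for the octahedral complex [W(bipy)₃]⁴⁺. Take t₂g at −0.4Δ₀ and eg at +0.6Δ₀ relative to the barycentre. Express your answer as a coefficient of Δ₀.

-0.8 Δ₀

bipy is neutral, so the +4 overall charge sits on W: oxidation state +4.
W is in group 6, so W⁴⁺ is d² (6 − 4 = 2).
Configuration: t₂g² eg⁰.
CFSE = 2(-0.4Δ₀) + 0(0.6Δ₀) = -0.8Δ₀ + 0.0Δ₀ = -0.8Δ₀.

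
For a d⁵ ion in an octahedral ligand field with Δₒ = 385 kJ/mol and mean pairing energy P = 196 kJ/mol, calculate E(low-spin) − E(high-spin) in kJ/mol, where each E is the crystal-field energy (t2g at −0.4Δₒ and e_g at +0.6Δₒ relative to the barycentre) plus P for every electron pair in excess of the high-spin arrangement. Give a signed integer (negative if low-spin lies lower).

-378

In the high-spin limit (t2g^3 e_g^2) the orbital term is 0.0Δₒ = 0 kJ/mol, with no excess pairing.
Low-spin: t2g^5 e_g^0, orbital CFSE = -2.0Δₒ = -770 kJ/mol; plus 2 excess pairs × P = +392 kJ/mol; total -378 kJ/mol.
Thus E(LS) − E(HS) = -378 kJ/mol.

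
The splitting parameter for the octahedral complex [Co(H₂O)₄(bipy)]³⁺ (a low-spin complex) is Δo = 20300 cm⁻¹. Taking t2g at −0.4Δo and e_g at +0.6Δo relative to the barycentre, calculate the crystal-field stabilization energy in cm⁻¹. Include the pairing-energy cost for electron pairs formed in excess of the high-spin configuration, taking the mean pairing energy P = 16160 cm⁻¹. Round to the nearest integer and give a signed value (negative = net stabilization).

-16400

Ligand charges: 4×(+0) from H₂O and 1×(+0) from bipy sum to +0; with overall charge +3, Co is +3.
Co is in group 9, so Co³⁺ is d⁶ (9 − 3 = 6).
The d⁶ electrons fill as t2g^6 e_g^0.
The orbital stabilization is -2.4Δo = -2.4 × 20300 = -48720 cm⁻¹.
Pairing penalty: 3 pairs vs 1 in the high-spin reference → 2 extra × P = 32320 cm⁻¹.
Overall CFSE = -48720 + 32320 = -16400 cm⁻¹.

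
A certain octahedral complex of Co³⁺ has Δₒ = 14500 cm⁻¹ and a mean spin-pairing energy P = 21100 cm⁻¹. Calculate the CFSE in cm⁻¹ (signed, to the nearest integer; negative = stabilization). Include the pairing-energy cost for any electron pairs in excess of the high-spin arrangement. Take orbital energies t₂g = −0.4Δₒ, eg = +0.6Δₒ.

Co³⁺: group 9, so d-count = 9 − 3 = 6.
Since Δₒ = 14500 cm⁻¹ < P = 21100 cm⁻¹, the complex adopts the high-spin configuration.
Configuration: t₂g⁴ eg².
Orbital CFSE = -0.4Δₒ = -0.4 × 14500 = -5800 cm⁻¹.
High-spin has no excess pairs, so no pairing correction applies.

-5800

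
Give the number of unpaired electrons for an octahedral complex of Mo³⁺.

3

Group 6 minus oxidation state +3 gives a d³ configuration for Mo³⁺.
For octahedral d³ the high- and low-spin configurations coincide.
Configuration: t2g^3 e_g^0, giving 3 unpaired electrons.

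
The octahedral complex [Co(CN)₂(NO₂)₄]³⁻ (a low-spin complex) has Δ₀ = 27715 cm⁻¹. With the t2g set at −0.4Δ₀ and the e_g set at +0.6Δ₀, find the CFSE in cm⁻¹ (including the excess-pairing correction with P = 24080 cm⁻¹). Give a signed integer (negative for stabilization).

-18356

Ligand charges: 2×(-1) from CN⁻ and 4×(-1) from NO₂⁻ sum to -6; with overall charge -3, Co is +3.
Co is in group 9, so Co³⁺ is d⁶ (9 − 3 = 6).
The d⁶ electrons fill as t2g^6 e_g^0.
CFSE(orbital) = 6×(-0.4Δ₀) + 0×(0.6Δ₀) = -2.4Δ₀; with Δ₀ = 27715 cm⁻¹ that is -66516 cm⁻¹.
Relative to high-spin t2g^4 e_g^2 (1 paired), the low-spin configuration has 2 additional pairs, contributing +2 × 24080 = +48160 cm⁻¹.
Overall CFSE = -66516 + 48160 = -18356 cm⁻¹.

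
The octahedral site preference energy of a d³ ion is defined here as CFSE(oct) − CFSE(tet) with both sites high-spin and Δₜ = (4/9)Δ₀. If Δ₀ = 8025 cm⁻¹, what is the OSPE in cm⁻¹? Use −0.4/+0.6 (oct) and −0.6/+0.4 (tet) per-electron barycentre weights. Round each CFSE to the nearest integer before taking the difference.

Octahedral high-spin t₂g³ eg⁰: CFSE = -1.2 × 8025 = -9630 cm⁻¹.
In a tetrahedral site the filling is e² t₂¹: CFSE(tet) = -0.8Δₜ = -0.8 × (4/9)(8025) = -2853 cm⁻¹.
Subtracting, OSPE = -9630 − (-2853) = -6777 cm⁻¹.

-6777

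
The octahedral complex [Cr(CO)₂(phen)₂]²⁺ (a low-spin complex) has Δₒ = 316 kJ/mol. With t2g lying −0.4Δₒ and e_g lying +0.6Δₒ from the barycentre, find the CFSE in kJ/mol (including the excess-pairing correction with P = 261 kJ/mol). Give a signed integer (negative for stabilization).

Ligand charges: 2×(+0) from CO and 2×(+0) from phen sum to +0; with overall charge +2, Cr is +2.
Group 6 minus oxidation state +2 gives a d⁴ configuration for Cr²⁺.
The d⁴ electrons fill as t2g^4 e_g^0.
Orbital CFSE = 4(-0.4) + 0(0.6) = -1.6Δₒ = -1.6 × 316 = -506 kJ/mol.
Relative to high-spin t2g^3 e_g^1 (0 paired), the low-spin configuration has 1 additional pair, contributing +1 × 261 = +261 kJ/mol.
Combining: -506 + 261 = -245 kJ/mol.

-245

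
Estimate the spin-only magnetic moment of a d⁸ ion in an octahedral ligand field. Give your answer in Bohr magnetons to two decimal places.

Configuration: t₂g⁶ eg² → 2 unpaired electrons.
μ(spin-only) = √[2(2+2)] = √8 ≈ 2.83 Bohr magnetons.

2.83 Bohr magnetons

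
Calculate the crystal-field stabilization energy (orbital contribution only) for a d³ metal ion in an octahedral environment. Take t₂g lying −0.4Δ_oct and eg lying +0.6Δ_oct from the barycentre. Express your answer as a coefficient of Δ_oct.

-1.2 Δ_oct

For octahedral d³ the high- and low-spin configurations coincide.
Configuration: t₂g³ eg⁰.
CFSE = 3(-0.4Δ_oct) + 0(0.6Δ_oct) = -1.2Δ_oct + 0.0Δ_oct = -1.2Δ_oct.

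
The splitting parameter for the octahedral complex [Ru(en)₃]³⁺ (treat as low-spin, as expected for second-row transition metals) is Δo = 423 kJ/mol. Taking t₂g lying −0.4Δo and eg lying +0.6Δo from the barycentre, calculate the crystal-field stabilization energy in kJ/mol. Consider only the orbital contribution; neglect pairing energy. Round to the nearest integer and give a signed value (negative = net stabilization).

en is neutral, so the +3 overall charge sits on Ru: oxidation state +3.
Group 8 minus oxidation state +3 gives a d⁵ configuration for Ru³⁺.
The d⁵ electrons fill as t₂g⁵ eg⁰.
Orbital CFSE = 5(-0.4) + 0(0.6) = -2.0Δo = -2.0 × 423 = -846 kJ/mol.

-846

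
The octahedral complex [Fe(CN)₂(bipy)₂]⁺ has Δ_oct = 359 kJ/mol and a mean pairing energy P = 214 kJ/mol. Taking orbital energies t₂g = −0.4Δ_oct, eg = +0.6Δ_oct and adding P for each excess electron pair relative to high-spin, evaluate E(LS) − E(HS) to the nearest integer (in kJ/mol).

-290

Ligand charges: 2×(-1) from CN⁻ and 2×(+0) from bipy sum to -2; with overall charge +1, Fe is +3.
Fe is in group 8, so Fe³⁺ is d⁵ (8 − 3 = 5).
In the high-spin limit (t₂g³ eg²) the orbital term is 0.0Δ_oct = 0 kJ/mol, with no excess pairing.
Low-spin: t₂g⁵ eg⁰, orbital CFSE = -2.0Δ_oct = -718 kJ/mol; plus 2 excess pairs × P = +428 kJ/mol; total -290 kJ/mol.
The difference is -290 − (0) = -290 kJ/mol, so low-spin lies lower.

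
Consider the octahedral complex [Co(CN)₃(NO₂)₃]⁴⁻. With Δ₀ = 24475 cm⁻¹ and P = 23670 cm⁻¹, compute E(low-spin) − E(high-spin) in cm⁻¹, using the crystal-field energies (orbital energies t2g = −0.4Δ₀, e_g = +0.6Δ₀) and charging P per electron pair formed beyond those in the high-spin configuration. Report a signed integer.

-805

Ligand charges: 3×(-1) from CN⁻ and 3×(-1) from NO₂⁻ sum to -6; with overall charge -4, Co is +2.
Co is in group 9, so Co²⁺ is d⁷ (9 − 2 = 7).
In the high-spin limit (t2g^5 e_g^2) the orbital term is -0.8Δ₀ = -19580 cm⁻¹, with no excess pairing.
For low-spin the configuration is t2g^6 e_g^1: orbital energy -1.8 × 24475 = -44055 cm⁻¹, and 1 additional pair relative to high-spin adds 23670 cm⁻¹, giving -20385 cm⁻¹.
Thus E(LS) − E(HS) = -805 cm⁻¹.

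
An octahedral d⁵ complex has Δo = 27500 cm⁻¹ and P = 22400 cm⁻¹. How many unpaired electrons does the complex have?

1

Δo > P, so pairing is preferred: the ground state is low-spin.
Filling d⁵ accordingly: t₂g⁵ eg⁰.
Unpaired electrons: 1.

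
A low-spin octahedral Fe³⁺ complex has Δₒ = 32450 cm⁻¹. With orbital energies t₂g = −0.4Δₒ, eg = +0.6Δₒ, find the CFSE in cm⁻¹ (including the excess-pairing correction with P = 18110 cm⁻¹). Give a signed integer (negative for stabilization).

-28680

Fe sits in group 8; removing 3 electrons leaves Fe³⁺ with 8 − 3 = 5 d electrons.
Electron filling gives t₂g⁵ eg⁰.
The orbital stabilization is -2.0Δₒ = -2.0 × 32450 = -64900 cm⁻¹.
Relative to high-spin t₂g³ eg² (0 paired), the low-spin configuration has 2 additional pairs, contributing +2 × 18110 = +36220 cm⁻¹.
Net CFSE = -64900 + 36220 = -28680 cm⁻¹.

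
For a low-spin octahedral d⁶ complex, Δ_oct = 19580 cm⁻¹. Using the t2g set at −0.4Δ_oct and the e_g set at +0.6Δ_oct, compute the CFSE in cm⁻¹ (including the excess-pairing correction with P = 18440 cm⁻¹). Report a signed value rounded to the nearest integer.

The d⁶ electrons fill as t2g^6 e_g^0.
CFSE(orbital) = 6×(-0.4Δ_oct) + 0×(0.6Δ_oct) = -2.4Δ_oct; with Δ_oct = 19580 cm⁻¹ that is -46992 cm⁻¹.
Pairing penalty: 3 pairs vs 1 in the high-spin reference → 2 extra × P = 36880 cm⁻¹.
Overall CFSE = -46992 + 36880 = -10112 cm⁻¹.

-10112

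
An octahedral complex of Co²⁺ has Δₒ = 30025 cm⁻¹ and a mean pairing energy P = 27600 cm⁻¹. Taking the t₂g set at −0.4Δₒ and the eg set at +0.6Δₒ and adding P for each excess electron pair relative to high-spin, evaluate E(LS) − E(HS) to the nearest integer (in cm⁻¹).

Group 9 minus oxidation state +2 gives a d⁷ configuration for Co²⁺.
In the high-spin limit (t₂g⁵ eg²) the orbital term is -0.8Δₒ = -24020 cm⁻¹, with no excess pairing.
Low-spin t₂g⁶ eg¹ gives -1.8Δₒ = -54045 cm⁻¹, but forming 1 extra pair costs 1P = 27600 cm⁻¹, so E(LS) = -54045 + 27600 = -26445 cm⁻¹.
E(LS) − E(HS) = -26445 − (-24020) = -2425 cm⁻¹.

-2425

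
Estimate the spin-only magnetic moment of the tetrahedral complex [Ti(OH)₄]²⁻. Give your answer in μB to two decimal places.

2.83 μB

Each OH⁻ contributes -1; 4 × (-1) = -4. With overall charge -2, Ti is in the +2 oxidation state.
Ti is in group 4, so Ti²⁺ is d² (4 − 2 = 2).
Tetrahedral fields are weak (Δₜ ≈ 4/9 Δₒ), so electrons fill high-spin.
Configuration: e² t₂⁰ → 2 unpaired electrons.
μ(spin-only) = √[2(2+2)] = √8 ≈ 2.83 μB.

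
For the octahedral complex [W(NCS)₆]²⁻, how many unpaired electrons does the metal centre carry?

Each NCS⁻ contributes -1; 6 × (-1) = -6. With overall charge -2, W is in the +4 oxidation state.
W sits in group 6; removing 4 electrons leaves W⁴⁺ with 6 − 4 = 2 d electrons.
Configuration: t₂g² eg⁰, giving 2 unpaired electrons.

2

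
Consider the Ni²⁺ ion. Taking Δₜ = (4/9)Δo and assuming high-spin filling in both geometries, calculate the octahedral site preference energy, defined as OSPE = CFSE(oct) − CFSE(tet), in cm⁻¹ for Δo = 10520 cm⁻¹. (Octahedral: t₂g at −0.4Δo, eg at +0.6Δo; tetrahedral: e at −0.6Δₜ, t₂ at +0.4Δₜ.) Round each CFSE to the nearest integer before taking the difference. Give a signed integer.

Ni is in group 10, so Ni²⁺ is d⁸ (10 − 2 = 8).
Octahedral high-spin t₂g⁶ eg²: CFSE = -1.2 × 10520 = -12624 cm⁻¹.
Tetrahedral: e⁴ t₂⁴, CFSE = 4(−0.6) + 4(+0.4) = -0.8Δₜ = -0.8 × (4/9) × 10520 = -3740 cm⁻¹.
OSPE = CFSE(oct) − CFSE(tet) = -12624 − (-3740) = -8884 cm⁻¹.

-8884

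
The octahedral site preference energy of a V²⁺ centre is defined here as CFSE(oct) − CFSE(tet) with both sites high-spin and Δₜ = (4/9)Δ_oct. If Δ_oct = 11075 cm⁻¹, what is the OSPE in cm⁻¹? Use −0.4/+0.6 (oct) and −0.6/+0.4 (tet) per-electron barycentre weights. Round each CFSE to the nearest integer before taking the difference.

V²⁺: group 5, so d-count = 5 − 2 = 3.
In an octahedral site d³ (HS) is t2g^3 e_g^0, giving CFSE(oct) = -1.2Δ_oct = -13290 cm⁻¹.
Tetrahedral: e^2 t2^1, CFSE = 2(−0.6) + 1(+0.4) = -0.8Δₜ = -0.8 × (4/9) × 11075 = -3938 cm⁻¹.
OSPE = CFSE(oct) − CFSE(tet) = -13290 − (-3938) = -9352 cm⁻¹.

-9352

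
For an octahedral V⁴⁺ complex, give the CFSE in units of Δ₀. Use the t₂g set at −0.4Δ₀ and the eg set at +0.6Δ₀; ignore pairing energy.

-0.4 Δ₀

Group 5 minus oxidation state +4 gives a d¹ configuration for V⁴⁺.
Configuration: t₂g¹ eg⁰.
CFSE = 1(-0.4Δ₀) + 0(0.6Δ₀) = -0.4Δ₀ + 0.0Δ₀ = -0.4Δ₀.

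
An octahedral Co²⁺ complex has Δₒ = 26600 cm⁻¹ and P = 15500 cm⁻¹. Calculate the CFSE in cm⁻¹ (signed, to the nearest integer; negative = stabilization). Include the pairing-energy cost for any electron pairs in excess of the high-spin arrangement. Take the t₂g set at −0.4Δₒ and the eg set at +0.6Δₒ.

-32380

Co²⁺: group 9, so d-count = 9 − 2 = 7.
Δₒ > P, so pairing is preferred: the ground state is low-spin.
Configuration: t₂g⁶ eg¹.
Orbital CFSE = -1.8Δₒ = -1.8 × 26600 = -47880 cm⁻¹.
Excess pairs vs high-spin: 3 − 2 = 1; pairing cost = +15500 cm⁻¹.
Net CFSE = -47880 + 15500 = -32380 cm⁻¹.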